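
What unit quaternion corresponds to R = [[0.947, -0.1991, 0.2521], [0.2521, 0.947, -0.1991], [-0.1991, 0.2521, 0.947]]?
0.9799 + 0.1151i + 0.1151j + 0.1151k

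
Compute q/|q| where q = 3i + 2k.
0.8321i + 0.5547k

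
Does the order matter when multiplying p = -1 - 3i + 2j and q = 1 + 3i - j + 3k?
Yes: pq = 10 + 12j - 6k ≠ 10 - 12i - 6j = qp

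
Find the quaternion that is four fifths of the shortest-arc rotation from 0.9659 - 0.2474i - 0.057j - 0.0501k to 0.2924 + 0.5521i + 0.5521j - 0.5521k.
0.5437 + 0.437i + 0.4912j - 0.5217k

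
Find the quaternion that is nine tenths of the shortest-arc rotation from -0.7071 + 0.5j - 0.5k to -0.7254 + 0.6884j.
-0.7333 + 0.6779j - 0.0525k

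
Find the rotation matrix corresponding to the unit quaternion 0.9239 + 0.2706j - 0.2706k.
[[0.7071, 0.5, 0.5], [-0.5, 0.8536, -0.1464], [-0.5, -0.1464, 0.8536]]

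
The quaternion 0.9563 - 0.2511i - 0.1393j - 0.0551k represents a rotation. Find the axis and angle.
axis = (-0.8588, -0.4764, -0.1884), θ = 34°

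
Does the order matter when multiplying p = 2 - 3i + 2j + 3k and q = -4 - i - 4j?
Yes: pq = -3 + 22i - 19j + 2k ≠ -3 - 2i - 13j - 26k = qp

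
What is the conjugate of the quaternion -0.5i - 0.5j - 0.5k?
0.5i + 0.5j + 0.5k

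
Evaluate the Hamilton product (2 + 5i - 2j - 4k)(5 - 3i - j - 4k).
7 + 23i + 20j - 39k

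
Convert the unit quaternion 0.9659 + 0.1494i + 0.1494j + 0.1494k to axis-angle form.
axis = (√3/3, √3/3, √3/3), θ = π/6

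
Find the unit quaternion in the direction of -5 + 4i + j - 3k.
-0.7001 + 0.5601i + 0.14j - 0.4201k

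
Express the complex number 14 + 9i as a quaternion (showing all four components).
14 + 9i + 0j + 0k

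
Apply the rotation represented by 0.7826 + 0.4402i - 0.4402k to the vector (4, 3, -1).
(4.904, -1.392, -0.096)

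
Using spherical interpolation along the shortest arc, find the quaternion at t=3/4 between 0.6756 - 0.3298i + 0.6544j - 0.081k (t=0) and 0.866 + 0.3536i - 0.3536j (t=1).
0.9766 + 0.1951i - 0.0859j - 0.0272k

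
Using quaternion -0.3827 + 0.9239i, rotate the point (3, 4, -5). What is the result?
(3, -6.364, 0.707)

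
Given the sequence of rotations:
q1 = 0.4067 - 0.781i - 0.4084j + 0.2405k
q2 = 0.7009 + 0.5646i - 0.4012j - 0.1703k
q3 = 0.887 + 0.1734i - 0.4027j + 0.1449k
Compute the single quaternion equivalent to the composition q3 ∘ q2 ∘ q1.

q2 · q1 = 0.6031 - 0.4838i - 0.4522j - 0.4446k
q3 · q2 · q1 = 0.5012 - 0.08i - 0.637j - 0.5802k
0.5012 - 0.08i - 0.637j - 0.5802k


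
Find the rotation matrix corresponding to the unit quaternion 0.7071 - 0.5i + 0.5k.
[[0.5, -0.7071, -0.5], [0.7071, 0, 0.7071], [-0.5, -0.7071, 0.5]]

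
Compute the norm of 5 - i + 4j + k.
√43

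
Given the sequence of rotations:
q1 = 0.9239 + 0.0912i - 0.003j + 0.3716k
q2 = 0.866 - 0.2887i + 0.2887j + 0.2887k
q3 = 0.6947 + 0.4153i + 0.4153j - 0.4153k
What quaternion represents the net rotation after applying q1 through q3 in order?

q2 · q1 = 0.72 - 0.0796i + 0.3977j + 0.5631k
q3 · q2 · q1 = 0.6019 + 0.6427i + 0.3745j + 0.2904k
0.6019 + 0.6427i + 0.3745j + 0.2904k


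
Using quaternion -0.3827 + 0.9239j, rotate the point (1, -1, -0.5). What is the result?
(-0.354, -1, 1.061)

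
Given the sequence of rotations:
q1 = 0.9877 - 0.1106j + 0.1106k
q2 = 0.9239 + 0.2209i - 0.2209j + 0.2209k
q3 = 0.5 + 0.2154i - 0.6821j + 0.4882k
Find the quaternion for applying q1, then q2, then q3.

q2 · q1 = 0.8637 + 0.2182i - 0.3448j + 0.2959k
q3 · q2 · q1 = 0.0052 + 0.2616i - 0.7187j + 0.6442k
0.0052 + 0.2616i - 0.7187j + 0.6442k


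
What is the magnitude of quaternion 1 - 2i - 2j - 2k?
√13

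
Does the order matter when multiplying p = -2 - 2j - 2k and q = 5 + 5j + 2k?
Yes: pq = 4 + 6i - 20j - 14k ≠ 4 - 6i - 20j - 14k = qp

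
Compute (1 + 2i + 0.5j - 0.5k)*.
1 - 2i - 0.5j + 0.5k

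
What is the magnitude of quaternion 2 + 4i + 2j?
√24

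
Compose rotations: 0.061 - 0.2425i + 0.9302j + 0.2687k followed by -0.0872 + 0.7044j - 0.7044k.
-0.4713 + 0.8657i + 0.1327j + 0.1044k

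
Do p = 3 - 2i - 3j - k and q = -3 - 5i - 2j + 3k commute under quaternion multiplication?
No: pq = -22 - 20i + 14j + k ≠ -22 + 2i - 8j + 23k = qp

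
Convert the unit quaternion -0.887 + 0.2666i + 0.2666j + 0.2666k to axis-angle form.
axis = (√3/3, √3/3, √3/3), θ = 305°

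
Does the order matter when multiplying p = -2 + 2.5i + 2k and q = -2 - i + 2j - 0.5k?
Yes: pq = 7.5 - 7i - 4.75j + 2k ≠ 7.5 + i - 3.25j - 8k = qp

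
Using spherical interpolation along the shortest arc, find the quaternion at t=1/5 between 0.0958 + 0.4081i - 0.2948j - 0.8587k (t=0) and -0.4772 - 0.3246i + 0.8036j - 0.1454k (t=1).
0.2113 + 0.4493i - 0.4747j - 0.7268k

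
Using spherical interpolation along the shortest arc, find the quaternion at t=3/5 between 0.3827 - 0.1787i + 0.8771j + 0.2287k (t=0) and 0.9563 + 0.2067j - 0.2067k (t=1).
0.8288 - 0.0839i + 0.5522j - 0.0329k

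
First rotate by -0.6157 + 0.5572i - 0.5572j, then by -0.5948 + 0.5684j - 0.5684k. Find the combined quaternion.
0.6829 - 0.6481i - 0.3353j + 0.0333k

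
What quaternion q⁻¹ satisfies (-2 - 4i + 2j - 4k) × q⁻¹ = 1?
-0.05 + 0.1i - 0.05j + 0.1k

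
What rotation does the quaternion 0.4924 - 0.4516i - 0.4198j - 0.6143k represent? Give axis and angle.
axis = (-0.5189, -0.4823, -0.7058), θ = 121°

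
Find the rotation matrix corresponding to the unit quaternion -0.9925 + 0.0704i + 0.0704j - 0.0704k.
[[0.9802, -0.1298, -0.1497], [0.1497, 0.9802, 0.1298], [0.1298, -0.1497, 0.9802]]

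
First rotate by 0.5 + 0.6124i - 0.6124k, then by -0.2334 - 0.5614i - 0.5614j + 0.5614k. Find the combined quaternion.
0.5709 - 0.0798i - 0.2807j + 0.7674k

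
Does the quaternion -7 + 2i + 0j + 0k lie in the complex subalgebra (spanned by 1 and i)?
Yes. The quaternion -7 + 2i has j- and k-coefficients y = z = 0, so it lies in the complex subalgebra spanned by 1 and i.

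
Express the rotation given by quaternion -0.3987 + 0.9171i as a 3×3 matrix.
[[1, 0, 0], [0, -0.6821, 0.7313], [0, -0.7313, -0.6821]]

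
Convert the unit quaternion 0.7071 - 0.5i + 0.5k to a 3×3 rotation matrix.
[[0.5, -0.7071, -0.5], [0.7071, 0, 0.7071], [-0.5, -0.7071, 0.5]]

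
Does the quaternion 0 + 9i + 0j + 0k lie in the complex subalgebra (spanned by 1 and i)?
Yes. The quaternion 9i has j- and k-coefficients y = z = 0, so it lies in the complex subalgebra spanned by 1 and i.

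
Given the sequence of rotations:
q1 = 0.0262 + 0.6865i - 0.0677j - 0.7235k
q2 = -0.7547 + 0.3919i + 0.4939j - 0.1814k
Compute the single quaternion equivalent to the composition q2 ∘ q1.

q2 · q1 = -0.3866 - 0.8775i + 0.223j + 0.1757k
-0.3866 - 0.8775i + 0.223j + 0.1757k


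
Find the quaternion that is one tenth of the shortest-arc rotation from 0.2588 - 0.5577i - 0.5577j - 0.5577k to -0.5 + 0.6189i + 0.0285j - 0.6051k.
0.322 - 0.6284i - 0.544j - 0.4534k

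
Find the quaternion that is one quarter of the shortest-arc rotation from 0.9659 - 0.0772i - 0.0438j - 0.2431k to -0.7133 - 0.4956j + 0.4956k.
0.9399 - 0.0598i + 0.0989j - 0.3213k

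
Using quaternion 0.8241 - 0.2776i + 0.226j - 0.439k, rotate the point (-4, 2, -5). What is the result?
(-3.935, 3.021, -4.516)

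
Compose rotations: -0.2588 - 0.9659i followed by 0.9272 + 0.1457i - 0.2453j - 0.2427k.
-0.0992 - 0.9333i + 0.2979j - 0.1741k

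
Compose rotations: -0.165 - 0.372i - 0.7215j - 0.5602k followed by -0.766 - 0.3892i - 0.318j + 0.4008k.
-0.0233 + 0.8165i + 0.238j + 0.5255k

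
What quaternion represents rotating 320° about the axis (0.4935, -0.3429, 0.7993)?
-0.9397 + 0.1688i - 0.1173j + 0.2734k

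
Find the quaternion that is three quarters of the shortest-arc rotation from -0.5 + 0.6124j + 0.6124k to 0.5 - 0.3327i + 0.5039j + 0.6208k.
0.2601 - 0.2751i + 0.6044j + 0.701k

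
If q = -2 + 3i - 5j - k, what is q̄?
-2 - 3i + 5j + k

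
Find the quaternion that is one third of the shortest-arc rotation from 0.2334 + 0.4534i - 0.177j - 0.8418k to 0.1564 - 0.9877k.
0.2139 + 0.31i - 0.121j - 0.9184k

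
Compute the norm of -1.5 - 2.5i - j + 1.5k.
3.428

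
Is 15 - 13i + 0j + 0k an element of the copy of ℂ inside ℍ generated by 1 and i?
Yes. The quaternion 15 - 13i has j- and k-coefficients y = z = 0, so it lies in the complex subalgebra spanned by 1 and i.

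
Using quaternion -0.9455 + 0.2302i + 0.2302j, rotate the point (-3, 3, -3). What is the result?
(-1.058, 1.058, -4.976)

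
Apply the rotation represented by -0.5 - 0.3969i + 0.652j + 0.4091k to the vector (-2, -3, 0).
(0.695, 0.803, -3.446)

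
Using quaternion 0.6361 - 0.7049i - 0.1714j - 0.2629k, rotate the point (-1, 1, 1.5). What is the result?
(0.002, 1.441, -1.474)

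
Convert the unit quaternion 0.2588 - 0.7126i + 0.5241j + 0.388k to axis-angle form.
axis = (-0.7377, 0.5426, 0.4017), θ = 5π/6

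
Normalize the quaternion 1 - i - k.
0.5774 - 0.5774i - 0.5774k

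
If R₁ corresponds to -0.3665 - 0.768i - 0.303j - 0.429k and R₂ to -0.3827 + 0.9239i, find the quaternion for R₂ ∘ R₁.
0.8498 - 0.0447i + 0.5123j - 0.1158k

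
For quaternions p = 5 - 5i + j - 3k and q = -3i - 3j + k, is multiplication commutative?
No: pq = -9 - 23i - j + 23k ≠ -9 - 7i - 29j - 13k = qp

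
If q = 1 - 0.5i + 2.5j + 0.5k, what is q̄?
1 + 0.5i - 2.5j - 0.5k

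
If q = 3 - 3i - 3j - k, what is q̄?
3 + 3i + 3j + k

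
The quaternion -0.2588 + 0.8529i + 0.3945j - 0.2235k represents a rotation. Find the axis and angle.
axis = (0.883, 0.4084, -0.2314), θ = 7π/6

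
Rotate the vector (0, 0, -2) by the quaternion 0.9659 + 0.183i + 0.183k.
(-0.134, 0.707, -1.866)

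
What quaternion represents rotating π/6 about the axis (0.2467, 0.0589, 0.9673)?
0.9659 + 0.0639i + 0.0152j + 0.2504k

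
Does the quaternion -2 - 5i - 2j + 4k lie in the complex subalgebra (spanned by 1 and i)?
No. The quaternion -2 - 5i - 2j + 4k has j-coefficient y = -2 and k-coefficient z = 4, not both zero, so it does not lie in the complex subalgebra spanned by 1 and i.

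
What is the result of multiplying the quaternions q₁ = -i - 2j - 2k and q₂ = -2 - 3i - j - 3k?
-11 + 6i + 7j - k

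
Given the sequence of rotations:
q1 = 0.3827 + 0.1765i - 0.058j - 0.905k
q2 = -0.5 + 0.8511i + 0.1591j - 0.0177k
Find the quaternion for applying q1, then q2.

q2 · q1 = -0.3484 + 0.0925i + 0.857j + 0.3683k
-0.3484 + 0.0925i + 0.857j + 0.3683k


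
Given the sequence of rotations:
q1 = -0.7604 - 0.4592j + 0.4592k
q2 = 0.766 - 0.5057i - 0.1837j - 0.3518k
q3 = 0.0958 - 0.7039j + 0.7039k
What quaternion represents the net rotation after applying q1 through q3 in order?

q2 · q1 = -0.5053 + 0.1386i + 0.0202j + 0.8515k
q3 · q2 · q1 = -0.6336 - 0.6003i + 0.4552j - 0.1765k
-0.6336 - 0.6003i + 0.4552j - 0.1765k


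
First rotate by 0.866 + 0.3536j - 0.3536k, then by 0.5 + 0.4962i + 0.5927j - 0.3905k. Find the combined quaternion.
0.0853 + 0.3582i + 0.8655j - 0.3395k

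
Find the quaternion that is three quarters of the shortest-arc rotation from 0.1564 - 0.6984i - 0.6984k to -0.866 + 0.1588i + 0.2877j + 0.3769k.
0.7523 - 0.3373i - 0.2345j - 0.5151k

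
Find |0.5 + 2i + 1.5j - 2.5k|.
3.571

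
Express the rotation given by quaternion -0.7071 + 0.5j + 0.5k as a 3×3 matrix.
[[0, 0.7071, -0.7071], [-0.7071, 0.5, 0.5], [0.7071, 0.5, 0.5]]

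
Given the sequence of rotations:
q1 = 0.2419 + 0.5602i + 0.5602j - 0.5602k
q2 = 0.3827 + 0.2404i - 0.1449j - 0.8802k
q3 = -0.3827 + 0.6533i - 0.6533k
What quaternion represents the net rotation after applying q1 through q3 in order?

q2 · q1 = -0.454 + 0.8468i - 0.1791j - 0.2115k
q3 · q2 · q1 = -0.5176 - 0.7377i - 0.3465j + 0.2605k
-0.5176 - 0.7377i - 0.3465j + 0.2605k


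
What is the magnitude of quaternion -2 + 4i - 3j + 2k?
√33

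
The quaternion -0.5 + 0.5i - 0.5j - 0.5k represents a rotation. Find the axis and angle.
axis = (√3/3, -√3/3, -√3/3), θ = 4π/3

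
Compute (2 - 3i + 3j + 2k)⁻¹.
0.0769 + 0.1154i - 0.1154j - 0.0769k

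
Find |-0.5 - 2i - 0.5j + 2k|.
2.915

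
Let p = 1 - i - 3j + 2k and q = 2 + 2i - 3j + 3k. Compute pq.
-11 - 3i - 2j + 16k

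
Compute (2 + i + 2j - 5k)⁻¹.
0.0588 - 0.0294i - 0.0588j + 0.1471k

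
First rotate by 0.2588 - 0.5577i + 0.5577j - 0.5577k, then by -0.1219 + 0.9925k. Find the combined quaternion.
0.522 - 0.4855i - 0.6215j + 0.3248k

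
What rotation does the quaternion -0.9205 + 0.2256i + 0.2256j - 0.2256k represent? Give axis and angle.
axis = (√3/3, √3/3, -√3/3), θ = 314°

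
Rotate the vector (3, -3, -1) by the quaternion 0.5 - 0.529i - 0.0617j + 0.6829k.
(2.816, 3.277, -0.575)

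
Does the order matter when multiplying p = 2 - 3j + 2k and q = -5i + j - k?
Yes: pq = 5 - 9i - 8j - 17k ≠ 5 - 11i + 12j + 13k = qp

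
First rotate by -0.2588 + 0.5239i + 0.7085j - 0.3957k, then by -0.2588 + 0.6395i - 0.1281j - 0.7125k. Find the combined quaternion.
-0.4592 + 0.2544i - 0.2704j + 0.807k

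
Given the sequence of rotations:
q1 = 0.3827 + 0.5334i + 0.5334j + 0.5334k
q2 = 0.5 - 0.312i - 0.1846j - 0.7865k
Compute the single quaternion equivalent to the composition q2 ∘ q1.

q2 · q1 = 0.8758 + 0.4684i - 0.057j - 0.1022k
0.8758 + 0.4684i - 0.057j - 0.1022k


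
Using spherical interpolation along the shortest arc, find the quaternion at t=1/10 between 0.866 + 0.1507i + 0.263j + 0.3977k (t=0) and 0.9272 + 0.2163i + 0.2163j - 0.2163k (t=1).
0.8887 + 0.1605i + 0.2629j + 0.3395k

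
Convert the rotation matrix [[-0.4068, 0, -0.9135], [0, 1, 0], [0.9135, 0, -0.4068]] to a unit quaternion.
0.5446 - 0.8387j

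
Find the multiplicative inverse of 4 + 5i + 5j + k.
0.0597 - 0.0746i - 0.0746j - 0.0149k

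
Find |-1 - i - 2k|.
√6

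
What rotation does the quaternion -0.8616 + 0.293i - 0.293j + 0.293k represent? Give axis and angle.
axis = (√3/3, -√3/3, √3/3), θ = 299°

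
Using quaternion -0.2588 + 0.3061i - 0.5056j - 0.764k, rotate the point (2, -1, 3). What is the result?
(-1.27, 3.32, -1.169)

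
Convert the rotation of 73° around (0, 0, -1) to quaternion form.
0.8039 - 0.5948k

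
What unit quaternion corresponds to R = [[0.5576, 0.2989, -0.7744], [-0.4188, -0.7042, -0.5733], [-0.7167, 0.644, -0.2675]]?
0.3827 + 0.7952i - 0.0377j - 0.4688k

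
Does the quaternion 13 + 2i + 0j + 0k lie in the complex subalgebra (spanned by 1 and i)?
Yes. The quaternion 13 + 2i has j- and k-coefficients y = z = 0, so it lies in the complex subalgebra spanned by 1 and i.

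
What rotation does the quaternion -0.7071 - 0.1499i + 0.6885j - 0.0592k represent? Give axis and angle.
axis = (-0.212, 0.9737, -0.0837), θ = 3π/2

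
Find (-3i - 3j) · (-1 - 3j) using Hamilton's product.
-9 + 3i + 3j + 9k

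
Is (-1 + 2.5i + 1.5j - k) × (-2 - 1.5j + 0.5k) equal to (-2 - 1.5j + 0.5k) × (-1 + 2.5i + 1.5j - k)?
No: pq = 4.75 - 5.75i - 2.75j - 2.25k ≠ 4.75 - 4.25i - 0.25j + 5.25k = qp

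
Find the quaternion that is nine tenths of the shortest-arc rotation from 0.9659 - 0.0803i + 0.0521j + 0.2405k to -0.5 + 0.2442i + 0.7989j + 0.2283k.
0.5927 - 0.2402i - 0.7462j - 0.1849k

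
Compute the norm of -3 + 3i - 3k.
√27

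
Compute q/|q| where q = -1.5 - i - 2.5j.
-0.4867 - 0.3244i - 0.8111j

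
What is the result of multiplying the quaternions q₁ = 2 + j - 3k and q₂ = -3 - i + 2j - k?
-11 + 3i + 4j + 8k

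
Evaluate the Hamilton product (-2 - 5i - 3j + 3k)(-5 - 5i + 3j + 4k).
-18 + 14i + 14j - 53k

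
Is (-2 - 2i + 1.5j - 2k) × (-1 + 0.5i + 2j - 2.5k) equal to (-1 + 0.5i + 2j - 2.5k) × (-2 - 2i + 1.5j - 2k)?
No: pq = -5 + 1.25i - 11.5j + 2.25k ≠ -5 + 0.75i + 0.5j + 11.75k = qp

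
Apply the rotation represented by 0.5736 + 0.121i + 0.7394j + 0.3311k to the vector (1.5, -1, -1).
(-1.196, -0.264, -1.658)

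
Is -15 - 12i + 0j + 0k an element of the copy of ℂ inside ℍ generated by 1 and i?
Yes. The quaternion -15 - 12i has j- and k-coefficients y = z = 0, so it lies in the complex subalgebra spanned by 1 and i.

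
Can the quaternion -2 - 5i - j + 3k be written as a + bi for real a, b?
No. The quaternion -2 - 5i - j + 3k has j-coefficient y = -1 and k-coefficient z = 3, not both zero, so it does not lie in the complex subalgebra spanned by 1 and i.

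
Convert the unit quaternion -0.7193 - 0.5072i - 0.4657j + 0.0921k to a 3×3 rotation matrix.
[[0.5493, 0.6049, 0.5765], [0.3399, 0.4685, -0.8154], [-0.7634, 0.6439, 0.0517]]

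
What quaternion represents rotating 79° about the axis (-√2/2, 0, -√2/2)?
0.7716 - 0.4498i - 0.4498k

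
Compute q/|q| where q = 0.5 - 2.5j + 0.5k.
0.1925 - 0.9623j + 0.1925k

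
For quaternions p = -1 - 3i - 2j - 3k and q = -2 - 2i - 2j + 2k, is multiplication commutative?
No: pq = -2 - 2i + 18j + 6k ≠ -2 + 18i - 6j + 2k = qp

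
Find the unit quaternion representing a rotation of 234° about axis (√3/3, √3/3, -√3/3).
-0.454 + 0.5144i + 0.5144j - 0.5144k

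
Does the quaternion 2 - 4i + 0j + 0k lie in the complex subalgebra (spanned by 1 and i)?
Yes. The quaternion 2 - 4i has j- and k-coefficients y = z = 0, so it lies in the complex subalgebra spanned by 1 and i.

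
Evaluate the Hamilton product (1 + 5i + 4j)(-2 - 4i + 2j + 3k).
10 - 2i - 21j + 29k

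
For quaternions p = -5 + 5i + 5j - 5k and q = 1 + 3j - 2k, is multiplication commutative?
No: pq = -30 + 10i + 20k ≠ -30 - 20j - 10k = qp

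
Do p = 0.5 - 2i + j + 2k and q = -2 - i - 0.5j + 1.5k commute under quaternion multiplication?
No: pq = -5.5 + 6i - 1.25j - 1.25k ≠ -5.5 + i - 3.25j - 5.25k = qp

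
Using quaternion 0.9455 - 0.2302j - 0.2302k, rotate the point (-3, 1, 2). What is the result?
(-2.799, 2.412, 0.588)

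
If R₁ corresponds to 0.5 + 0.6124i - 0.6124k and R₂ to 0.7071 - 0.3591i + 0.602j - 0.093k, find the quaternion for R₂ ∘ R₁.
0.5165 - 0.1152i + 0.0241j - 0.8482k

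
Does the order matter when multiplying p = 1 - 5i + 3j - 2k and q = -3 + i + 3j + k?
Yes: pq = -5 + 25i - 3j - 11k ≠ -5 + 7i - 9j + 25k = qp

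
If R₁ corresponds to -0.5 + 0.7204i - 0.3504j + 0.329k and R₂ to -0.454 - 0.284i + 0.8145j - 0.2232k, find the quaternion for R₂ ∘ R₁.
0.7904 + 0.0047i - 0.3155j - 0.525k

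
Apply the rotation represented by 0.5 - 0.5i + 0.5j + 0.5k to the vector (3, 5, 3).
(-5, 3, -3)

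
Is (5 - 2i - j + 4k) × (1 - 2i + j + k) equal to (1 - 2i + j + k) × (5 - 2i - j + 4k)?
No: pq = -2 - 17i - 2j + 5k ≠ -2 - 7i + 10j + 13k = qp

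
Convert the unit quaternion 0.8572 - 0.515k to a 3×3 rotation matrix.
[[0.4696, 0.8829, 0], [-0.8829, 0.4696, 0], [0, 0, 1]]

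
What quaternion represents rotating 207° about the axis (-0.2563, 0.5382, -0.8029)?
-0.2334 - 0.2492i + 0.5233j - 0.7807k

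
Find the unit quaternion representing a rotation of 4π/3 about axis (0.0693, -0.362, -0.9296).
-0.5 + 0.06i - 0.3135j - 0.8051k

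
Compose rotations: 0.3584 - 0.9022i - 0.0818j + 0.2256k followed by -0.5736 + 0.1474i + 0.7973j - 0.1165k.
0.0189 + 0.7407i + 0.4045j + 0.5361k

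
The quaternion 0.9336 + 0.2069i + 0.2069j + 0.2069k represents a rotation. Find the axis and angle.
axis = (√3/3, √3/3, √3/3), θ = 42°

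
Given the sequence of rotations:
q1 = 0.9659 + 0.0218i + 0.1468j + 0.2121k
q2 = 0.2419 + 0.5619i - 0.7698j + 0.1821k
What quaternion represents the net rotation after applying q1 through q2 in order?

q2 · q1 = 0.2958 + 0.358i - 0.8232j + 0.3265k
0.2958 + 0.358i - 0.8232j + 0.3265k


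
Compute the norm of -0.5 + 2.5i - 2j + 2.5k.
4.093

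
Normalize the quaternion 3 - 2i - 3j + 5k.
0.4376 - 0.2917i - 0.4376j + 0.7293k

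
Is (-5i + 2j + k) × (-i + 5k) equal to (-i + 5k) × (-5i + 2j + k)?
No: pq = -10 + 10i + 24j + 2k ≠ -10 - 10i - 24j - 2k = qp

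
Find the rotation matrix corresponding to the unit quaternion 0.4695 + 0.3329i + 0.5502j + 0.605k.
[[-0.3375, -0.2018, 0.9194], [0.9344, 0.0463, 0.3531], [-0.1138, 0.9783, 0.1729]]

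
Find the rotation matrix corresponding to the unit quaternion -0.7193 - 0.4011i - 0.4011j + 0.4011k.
[[0.3565, 0.8988, 0.2553], [-0.2553, 0.3565, -0.8988], [-0.8988, 0.2553, 0.3565]]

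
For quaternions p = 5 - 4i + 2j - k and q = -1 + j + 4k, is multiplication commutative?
No: pq = -3 + 13i + 19j + 17k ≠ -3 - 5i - 13j + 25k = qp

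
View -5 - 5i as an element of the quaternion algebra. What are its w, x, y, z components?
-5 - 5i + 0j + 0k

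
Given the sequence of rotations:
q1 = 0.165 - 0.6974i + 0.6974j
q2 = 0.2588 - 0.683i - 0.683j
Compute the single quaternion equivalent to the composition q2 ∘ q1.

q2 · q1 = 0.0427 - 0.2932i + 0.0678j - 0.9526k
0.0427 - 0.2932i + 0.0678j - 0.9526k


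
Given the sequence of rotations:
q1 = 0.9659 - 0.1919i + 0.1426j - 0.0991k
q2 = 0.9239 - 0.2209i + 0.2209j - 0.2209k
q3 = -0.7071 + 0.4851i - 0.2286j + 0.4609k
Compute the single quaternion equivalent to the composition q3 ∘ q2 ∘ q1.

q2 · q1 = 0.7966 - 0.3811i + 0.3656j - 0.294k
q3 · q2 · q1 = -0.1593 + 0.5546i - 0.4736j + 0.6653k
-0.1593 + 0.5546i - 0.4736j + 0.6653k


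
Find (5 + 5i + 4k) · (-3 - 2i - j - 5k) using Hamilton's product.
15 - 21i + 12j - 42k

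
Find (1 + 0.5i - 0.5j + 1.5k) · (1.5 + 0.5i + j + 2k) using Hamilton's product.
-1.25 - 1.25i + 5k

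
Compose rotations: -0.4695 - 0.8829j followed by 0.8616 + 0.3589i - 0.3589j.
-0.7214 - 0.1685i - 0.5922j - 0.3169k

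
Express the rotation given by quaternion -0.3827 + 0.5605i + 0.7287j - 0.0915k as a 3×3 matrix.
[[-0.0788, 0.7468, -0.6603], [0.8869, 0.3549, 0.2957], [0.4552, -0.5624, -0.6903]]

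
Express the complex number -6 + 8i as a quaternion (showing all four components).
-6 + 8i + 0j + 0k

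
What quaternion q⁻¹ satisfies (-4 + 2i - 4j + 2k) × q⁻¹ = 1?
-0.1 - 0.05i + 0.1j - 0.05k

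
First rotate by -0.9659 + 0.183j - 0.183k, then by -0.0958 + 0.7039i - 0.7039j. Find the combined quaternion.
0.2213 - 0.5511i + 0.7912j + 0.1463k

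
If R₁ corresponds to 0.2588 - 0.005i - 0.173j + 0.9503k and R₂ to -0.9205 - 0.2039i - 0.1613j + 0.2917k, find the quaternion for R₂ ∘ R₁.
-0.5444 - 0.151i + 0.3098j - 0.7648k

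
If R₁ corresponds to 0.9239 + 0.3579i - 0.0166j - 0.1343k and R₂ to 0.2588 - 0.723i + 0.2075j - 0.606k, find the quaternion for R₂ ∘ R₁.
0.4199 - 0.6133i - 0.1266j - 0.6569k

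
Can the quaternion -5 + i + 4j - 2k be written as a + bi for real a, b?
No. The quaternion -5 + i + 4j - 2k has j-coefficient y = 4 and k-coefficient z = -2, not both zero, so it does not lie in the complex subalgebra spanned by 1 and i.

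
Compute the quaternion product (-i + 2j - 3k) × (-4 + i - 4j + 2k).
15 - 4i - 9j + 14k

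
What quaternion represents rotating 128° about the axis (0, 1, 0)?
0.4384 + 0.8988j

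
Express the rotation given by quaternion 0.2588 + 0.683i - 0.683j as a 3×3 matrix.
[[0.067, -0.933, -0.3535], [-0.933, 0.067, -0.3535], [0.3535, 0.3535, -0.866]]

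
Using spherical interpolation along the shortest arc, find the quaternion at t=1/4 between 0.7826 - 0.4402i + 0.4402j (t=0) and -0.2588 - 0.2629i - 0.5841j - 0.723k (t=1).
0.7432 - 0.2874i + 0.5582j + 0.2312k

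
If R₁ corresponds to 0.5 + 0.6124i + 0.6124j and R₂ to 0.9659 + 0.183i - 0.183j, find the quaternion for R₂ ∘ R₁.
0.4829 + 0.683i + 0.5j + 0.2241k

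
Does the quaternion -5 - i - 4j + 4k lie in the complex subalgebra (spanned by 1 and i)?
No. The quaternion -5 - i - 4j + 4k has j-coefficient y = -4 and k-coefficient z = 4, not both zero, so it does not lie in the complex subalgebra spanned by 1 and i.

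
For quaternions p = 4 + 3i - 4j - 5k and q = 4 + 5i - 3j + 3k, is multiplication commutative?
No: pq = 4 + 5i - 62j + 3k ≠ 4 + 59i + 6j - 19k = qp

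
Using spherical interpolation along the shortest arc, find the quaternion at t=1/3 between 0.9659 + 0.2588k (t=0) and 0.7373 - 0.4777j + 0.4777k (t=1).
0.9233 - 0.1675j + 0.3456k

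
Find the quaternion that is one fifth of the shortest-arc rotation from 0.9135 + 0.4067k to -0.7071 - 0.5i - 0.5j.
0.9263 + 0.1132i + 0.1132j + 0.3411k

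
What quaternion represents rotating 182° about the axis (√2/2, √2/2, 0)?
-0.0175 + 0.707i + 0.707j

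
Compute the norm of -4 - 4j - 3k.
√41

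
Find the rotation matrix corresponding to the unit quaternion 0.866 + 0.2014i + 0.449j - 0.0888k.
[[0.581, 0.3347, 0.7419], [0.0271, 0.9031, -0.4286], [-0.8134, 0.2691, 0.5157]]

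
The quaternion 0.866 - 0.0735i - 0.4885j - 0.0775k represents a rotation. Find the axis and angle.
axis = (-0.147, -0.9769, -0.155), θ = π/3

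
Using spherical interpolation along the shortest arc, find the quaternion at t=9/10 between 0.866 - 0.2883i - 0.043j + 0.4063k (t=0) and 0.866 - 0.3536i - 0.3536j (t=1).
0.8769 - 0.3512i - 0.3255j + 0.0425k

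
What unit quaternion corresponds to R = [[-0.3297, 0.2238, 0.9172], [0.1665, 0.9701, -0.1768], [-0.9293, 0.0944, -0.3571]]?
0.5664 + 0.1197i + 0.815j - 0.0253k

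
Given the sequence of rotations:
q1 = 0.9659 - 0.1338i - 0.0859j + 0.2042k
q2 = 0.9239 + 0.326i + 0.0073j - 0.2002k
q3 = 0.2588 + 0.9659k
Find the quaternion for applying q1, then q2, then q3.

q2 · q1 = 0.9775 + 0.1756i - 0.1121j - 0.0317k
q3 · q2 · q1 = 0.2836 + 0.1537i + 0.1406j + 0.936k
0.2836 + 0.1537i + 0.1406j + 0.936k


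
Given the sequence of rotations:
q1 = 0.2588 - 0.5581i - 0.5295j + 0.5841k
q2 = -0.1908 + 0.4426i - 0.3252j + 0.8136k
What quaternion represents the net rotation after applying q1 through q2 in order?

q2 · q1 = -0.4498 + 0.4619i - 0.6957j - 0.3167k
-0.4498 + 0.4619i - 0.6957j - 0.3167k


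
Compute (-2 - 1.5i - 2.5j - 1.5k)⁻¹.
-0.1356 + 0.1017i + 0.1695j + 0.1017k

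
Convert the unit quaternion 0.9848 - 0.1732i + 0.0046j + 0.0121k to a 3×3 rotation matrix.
[[0.9997, -0.0254, 0.0049], [0.0222, 0.9397, 0.3412], [-0.0133, -0.341, 0.94]]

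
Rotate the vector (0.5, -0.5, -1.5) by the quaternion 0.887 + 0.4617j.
(-0.942, -0.5, -1.27)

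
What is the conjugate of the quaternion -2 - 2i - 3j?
-2 + 2i + 3j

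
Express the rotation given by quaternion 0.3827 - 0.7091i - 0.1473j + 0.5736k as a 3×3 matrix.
[[0.2986, -0.2301, -0.9262], [0.6479, -0.6637, 0.3738], [-0.7007, -0.7117, -0.049]]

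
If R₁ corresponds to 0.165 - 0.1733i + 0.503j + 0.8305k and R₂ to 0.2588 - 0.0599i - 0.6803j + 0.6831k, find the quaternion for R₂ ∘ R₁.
-0.1928 - 0.9633i - 0.0507j + 0.1796k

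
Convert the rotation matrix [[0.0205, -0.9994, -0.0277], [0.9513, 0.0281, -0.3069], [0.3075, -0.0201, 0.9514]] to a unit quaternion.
0.7071 + 0.1014i - 0.1185j + 0.6897k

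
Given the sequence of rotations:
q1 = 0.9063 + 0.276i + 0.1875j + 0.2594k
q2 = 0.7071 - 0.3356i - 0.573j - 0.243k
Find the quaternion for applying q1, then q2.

q2 · q1 = 0.9039 - 0.2121i - 0.3667j + 0.0584k
0.9039 - 0.2121i - 0.3667j + 0.0584k


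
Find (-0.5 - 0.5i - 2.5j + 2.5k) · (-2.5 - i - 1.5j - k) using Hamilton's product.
-0.5 + 8i + 4j - 7.5k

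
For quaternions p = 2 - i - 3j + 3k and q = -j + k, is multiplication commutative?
No: pq = -6 - j + 3k ≠ -6 - 3j + k = qp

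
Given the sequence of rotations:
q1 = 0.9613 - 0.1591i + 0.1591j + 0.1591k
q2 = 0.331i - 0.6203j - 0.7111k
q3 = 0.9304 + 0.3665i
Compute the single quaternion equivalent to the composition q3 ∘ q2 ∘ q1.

q2 · q1 = 0.2645 + 0.3326i - 0.5358j - 0.7296k
q3 · q2 · q1 = 0.1242 + 0.4064i - 0.2311j - 0.8752k
0.1242 + 0.4064i - 0.2311j - 0.8752k


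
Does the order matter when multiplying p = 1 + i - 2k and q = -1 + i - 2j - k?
Yes: pq = -4 - 4i - 3j - k ≠ -4 + 4i - j + 3k = qp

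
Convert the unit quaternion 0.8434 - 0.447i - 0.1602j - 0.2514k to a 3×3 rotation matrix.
[[0.8223, 0.5673, -0.0455], [-0.2808, 0.474, 0.8345], [0.495, -0.6735, 0.5491]]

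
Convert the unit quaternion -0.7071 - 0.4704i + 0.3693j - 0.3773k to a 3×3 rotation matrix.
[[0.4425, -0.881, -0.1673], [0.1861, 0.2727, -0.9439], [0.8772, 0.3866, 0.2847]]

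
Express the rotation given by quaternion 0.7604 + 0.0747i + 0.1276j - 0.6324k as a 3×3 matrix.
[[0.1676, 0.9808, 0.0996], [-0.9427, 0.189, -0.275], [-0.2885, -0.0478, 0.9563]]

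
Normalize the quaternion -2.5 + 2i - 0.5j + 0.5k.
-0.7625 + 0.61i - 0.1525j + 0.1525k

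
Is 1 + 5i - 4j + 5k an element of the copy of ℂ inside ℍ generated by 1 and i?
No. The quaternion 1 + 5i - 4j + 5k has j-coefficient y = -4 and k-coefficient z = 5, not both zero, so it does not lie in the complex subalgebra spanned by 1 and i.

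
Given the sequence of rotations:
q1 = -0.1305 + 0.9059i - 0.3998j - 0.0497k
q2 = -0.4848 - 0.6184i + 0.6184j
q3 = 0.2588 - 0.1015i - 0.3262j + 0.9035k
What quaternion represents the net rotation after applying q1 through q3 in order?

q2 · q1 = 0.8707 - 0.3892i + 0.0824j - 0.2889k
q3 · q2 · q1 = 0.4737 - 0.1693i - 0.6437j + 0.5766k
0.4737 - 0.1693i - 0.6437j + 0.5766k


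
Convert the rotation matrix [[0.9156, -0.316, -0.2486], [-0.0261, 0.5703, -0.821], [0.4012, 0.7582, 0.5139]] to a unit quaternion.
0.866 + 0.4559i - 0.1876j + 0.0837k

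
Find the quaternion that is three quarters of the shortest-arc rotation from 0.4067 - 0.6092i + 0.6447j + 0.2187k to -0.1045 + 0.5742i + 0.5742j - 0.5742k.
0.2357 - 0.7229i - 0.2814j + 0.5854k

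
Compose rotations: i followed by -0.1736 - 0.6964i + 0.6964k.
0.6964 - 0.1736i + 0.6964j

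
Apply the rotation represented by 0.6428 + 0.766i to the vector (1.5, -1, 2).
(1.5, -1.796, -1.332)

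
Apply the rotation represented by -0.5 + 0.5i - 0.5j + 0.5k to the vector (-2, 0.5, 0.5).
(0.5, 2, -0.5)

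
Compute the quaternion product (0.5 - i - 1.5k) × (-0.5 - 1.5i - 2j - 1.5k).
-4 - 3.25i - 0.25j + 2k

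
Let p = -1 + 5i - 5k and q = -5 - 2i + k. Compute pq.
20 - 23i + 5j + 24k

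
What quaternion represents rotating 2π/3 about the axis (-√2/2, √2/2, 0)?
0.5 - 0.6124i + 0.6124j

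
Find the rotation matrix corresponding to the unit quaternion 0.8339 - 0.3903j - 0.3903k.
[[0.3907, 0.6509, -0.6509], [-0.6509, 0.6953, 0.3047], [0.6509, 0.3047, 0.6953]]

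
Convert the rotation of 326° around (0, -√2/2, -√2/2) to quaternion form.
-0.9563 - 0.2067j - 0.2067k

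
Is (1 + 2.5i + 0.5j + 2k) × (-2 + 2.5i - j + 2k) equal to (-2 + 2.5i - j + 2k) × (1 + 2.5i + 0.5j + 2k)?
No: pq = -11.75 + 0.5i - 2j - 5.75k ≠ -11.75 - 5.5i - 2j + 1.75k = qp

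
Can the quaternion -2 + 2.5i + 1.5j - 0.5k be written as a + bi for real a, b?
No. The quaternion -2 + 2.5i + 1.5j - 0.5k has j-coefficient y = 1.5 and k-coefficient z = -0.5, not both zero, so it does not lie in the complex subalgebra spanned by 1 and i.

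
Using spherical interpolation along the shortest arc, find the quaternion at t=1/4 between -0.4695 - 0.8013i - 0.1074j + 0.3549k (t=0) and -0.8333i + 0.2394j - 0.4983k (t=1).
-0.3861 - 0.9115i - 0.0157j + 0.1407k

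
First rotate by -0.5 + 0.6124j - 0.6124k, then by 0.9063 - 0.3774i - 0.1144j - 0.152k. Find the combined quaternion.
-0.4762 + 0.3518i + 0.3811j - 0.7101k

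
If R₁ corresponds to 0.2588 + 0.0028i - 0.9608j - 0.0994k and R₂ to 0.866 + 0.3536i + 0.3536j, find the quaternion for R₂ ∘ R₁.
0.5629 + 0.0588i - 0.7054j - 0.4268k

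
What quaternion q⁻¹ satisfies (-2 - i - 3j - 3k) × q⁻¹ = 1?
-0.087 + 0.0435i + 0.1304j + 0.1304k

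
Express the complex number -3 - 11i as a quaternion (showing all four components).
-3 - 11i + 0j + 0k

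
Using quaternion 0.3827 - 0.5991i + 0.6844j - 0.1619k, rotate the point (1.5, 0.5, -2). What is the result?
(-1.768, -1.775, 0.474)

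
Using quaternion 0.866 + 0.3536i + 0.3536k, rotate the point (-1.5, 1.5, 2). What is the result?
(-1.543, -1.394, 2.043)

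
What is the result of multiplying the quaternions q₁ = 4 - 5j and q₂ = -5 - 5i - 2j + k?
-30 - 25i + 17j - 21k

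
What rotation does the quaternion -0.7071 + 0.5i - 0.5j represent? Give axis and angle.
axis = (√2/2, -√2/2, 0), θ = 3π/2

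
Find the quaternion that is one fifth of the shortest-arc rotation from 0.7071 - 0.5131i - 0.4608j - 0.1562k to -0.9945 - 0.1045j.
0.8166 - 0.4298i - 0.3624j - 0.1308k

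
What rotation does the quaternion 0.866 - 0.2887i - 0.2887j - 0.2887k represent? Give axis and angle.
axis = (-√3/3, -√3/3, -√3/3), θ = π/3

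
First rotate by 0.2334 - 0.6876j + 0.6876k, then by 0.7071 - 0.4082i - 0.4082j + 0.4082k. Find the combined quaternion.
-0.3963 - 0.0953i - 0.3008j + 0.8622k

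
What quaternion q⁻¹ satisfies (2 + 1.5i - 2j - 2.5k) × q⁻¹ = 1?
0.1212 - 0.0909i + 0.1212j + 0.1515k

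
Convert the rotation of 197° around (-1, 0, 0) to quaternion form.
-0.1478 - 0.989i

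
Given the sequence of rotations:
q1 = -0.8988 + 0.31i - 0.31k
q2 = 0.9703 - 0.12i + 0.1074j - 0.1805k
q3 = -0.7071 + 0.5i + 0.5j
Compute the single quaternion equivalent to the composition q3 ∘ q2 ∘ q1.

q2 · q1 = -0.8909 + 0.3754i - 0.1897j - 0.1719k
q3 · q2 · q1 = 0.5371 - 0.7968i - 0.2254j - 0.161k
0.5371 - 0.7968i - 0.2254j - 0.161k


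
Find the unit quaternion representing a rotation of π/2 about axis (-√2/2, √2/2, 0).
0.7071 - 0.5i + 0.5j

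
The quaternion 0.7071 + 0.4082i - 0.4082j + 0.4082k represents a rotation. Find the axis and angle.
axis = (√3/3, -√3/3, √3/3), θ = π/2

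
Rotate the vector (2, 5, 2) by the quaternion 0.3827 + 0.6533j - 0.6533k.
(2.086, -1.975, -4.975)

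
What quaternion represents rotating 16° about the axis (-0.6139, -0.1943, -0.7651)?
0.9903 - 0.0854i - 0.027j - 0.1065k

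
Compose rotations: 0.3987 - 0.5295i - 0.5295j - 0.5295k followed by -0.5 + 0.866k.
0.2592 + 0.7233i - 0.1938j + 0.61k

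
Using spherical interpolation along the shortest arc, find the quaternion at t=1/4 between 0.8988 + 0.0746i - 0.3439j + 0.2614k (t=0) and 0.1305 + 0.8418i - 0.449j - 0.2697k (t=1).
0.816 + 0.3436i - 0.4447j + 0.1352k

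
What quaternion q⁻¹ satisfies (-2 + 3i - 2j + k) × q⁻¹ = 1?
-0.1111 - 0.1667i + 0.1111j - 0.0556k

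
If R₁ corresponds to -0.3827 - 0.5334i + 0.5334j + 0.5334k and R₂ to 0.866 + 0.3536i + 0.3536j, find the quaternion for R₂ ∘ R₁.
-0.3314 - 0.4086i + 0.138j + 0.8391k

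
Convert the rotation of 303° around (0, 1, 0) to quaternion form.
-0.8788 + 0.4772j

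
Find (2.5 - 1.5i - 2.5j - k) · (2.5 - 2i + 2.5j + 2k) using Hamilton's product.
11.5 - 11.25i + 5j - 6.25k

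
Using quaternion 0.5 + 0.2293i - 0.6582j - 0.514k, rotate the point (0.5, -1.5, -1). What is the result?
(0.378, -1.405, -1.176)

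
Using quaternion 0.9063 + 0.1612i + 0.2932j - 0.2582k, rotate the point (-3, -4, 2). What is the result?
(-3.438, -3.026, 2.833)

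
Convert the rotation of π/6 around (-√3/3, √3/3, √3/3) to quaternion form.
0.9659 - 0.1494i + 0.1494j + 0.1494k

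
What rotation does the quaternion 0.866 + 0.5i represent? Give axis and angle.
axis = (1, 0, 0), θ = π/3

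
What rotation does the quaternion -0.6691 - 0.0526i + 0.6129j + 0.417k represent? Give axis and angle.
axis = (-0.0708, 0.8247, 0.5611), θ = 264°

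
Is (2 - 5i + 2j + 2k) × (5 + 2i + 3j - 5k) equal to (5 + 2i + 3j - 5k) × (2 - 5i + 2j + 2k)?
No: pq = 24 - 37i - 5j - 19k ≠ 24 - 5i + 37j + 19k = qp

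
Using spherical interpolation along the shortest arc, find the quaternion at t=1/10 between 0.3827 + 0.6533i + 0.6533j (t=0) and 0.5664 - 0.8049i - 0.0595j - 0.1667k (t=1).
0.2894 + 0.7232i + 0.6268j + 0.0216k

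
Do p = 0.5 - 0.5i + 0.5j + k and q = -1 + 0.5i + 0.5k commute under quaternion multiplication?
No: pq = -0.75 + i + 0.25j - k ≠ -0.75 + 0.5i - 1.25j - 0.5k = qp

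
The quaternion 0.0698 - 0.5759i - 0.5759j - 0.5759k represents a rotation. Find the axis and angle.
axis = (-√3/3, -√3/3, -√3/3), θ = 172°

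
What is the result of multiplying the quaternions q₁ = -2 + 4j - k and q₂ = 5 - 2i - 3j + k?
3 + 5i + 28j + k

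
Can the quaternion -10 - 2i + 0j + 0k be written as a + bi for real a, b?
Yes. The quaternion -10 - 2i has j- and k-coefficients y = z = 0, so it lies in the complex subalgebra spanned by 1 and i.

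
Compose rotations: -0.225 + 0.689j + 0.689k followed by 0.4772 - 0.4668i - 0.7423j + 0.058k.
0.3641 - 0.4464i + 0.8174j - 0.0059k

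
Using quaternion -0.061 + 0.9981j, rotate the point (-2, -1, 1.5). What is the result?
(1.802, -1, -1.732)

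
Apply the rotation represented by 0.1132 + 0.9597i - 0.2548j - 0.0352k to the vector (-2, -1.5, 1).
(-1.139, 2.062, -1.305)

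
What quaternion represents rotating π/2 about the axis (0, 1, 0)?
0.7071 + 0.7071j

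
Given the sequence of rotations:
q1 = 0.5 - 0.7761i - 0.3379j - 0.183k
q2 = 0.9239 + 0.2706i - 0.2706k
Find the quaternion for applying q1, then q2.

q2 · q1 = 0.6224 - 0.6732i - 0.0527j - 0.3958k
0.6224 - 0.6732i - 0.0527j - 0.3958k


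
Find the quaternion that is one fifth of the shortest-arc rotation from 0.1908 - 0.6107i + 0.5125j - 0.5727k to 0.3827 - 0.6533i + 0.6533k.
0.2888 - 0.7575i + 0.4758j - 0.3411k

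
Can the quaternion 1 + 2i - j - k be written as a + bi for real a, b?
No. The quaternion 1 + 2i - j - k has j-coefficient y = -1 and k-coefficient z = -1, not both zero, so it does not lie in the complex subalgebra spanned by 1 and i.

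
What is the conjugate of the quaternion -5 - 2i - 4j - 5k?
-5 + 2i + 4j + 5k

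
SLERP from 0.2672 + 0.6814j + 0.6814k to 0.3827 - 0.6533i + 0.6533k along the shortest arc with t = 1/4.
0.3283 - 0.1915i + 0.5512j + 0.7427k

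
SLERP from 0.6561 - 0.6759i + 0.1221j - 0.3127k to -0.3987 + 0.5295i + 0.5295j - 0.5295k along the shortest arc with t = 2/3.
0.5756 - 0.6837i - 0.3541j + 0.2754k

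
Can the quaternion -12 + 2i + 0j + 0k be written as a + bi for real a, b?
Yes. The quaternion -12 + 2i has j- and k-coefficients y = z = 0, so it lies in the complex subalgebra spanned by 1 and i.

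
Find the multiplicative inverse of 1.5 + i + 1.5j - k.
0.2308 - 0.1538i - 0.2308j + 0.1538k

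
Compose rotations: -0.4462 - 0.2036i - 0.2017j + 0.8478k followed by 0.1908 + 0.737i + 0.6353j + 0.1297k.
0.0831 + 0.1971i - 0.9732j + 0.0846k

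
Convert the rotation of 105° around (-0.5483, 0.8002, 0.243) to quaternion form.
0.6088 - 0.435i + 0.6348j + 0.1928k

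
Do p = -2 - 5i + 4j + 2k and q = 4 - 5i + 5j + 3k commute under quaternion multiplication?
No: pq = -59 - 8i + 11j - 3k ≠ -59 - 12i + j + 7k = qp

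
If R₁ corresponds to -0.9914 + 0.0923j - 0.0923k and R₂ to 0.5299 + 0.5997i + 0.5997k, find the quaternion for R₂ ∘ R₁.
-0.47 - 0.6499i + 0.1043j - 0.5881k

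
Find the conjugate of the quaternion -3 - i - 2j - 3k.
-3 + i + 2j + 3k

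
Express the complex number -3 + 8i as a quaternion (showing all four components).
-3 + 8i + 0j + 0k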